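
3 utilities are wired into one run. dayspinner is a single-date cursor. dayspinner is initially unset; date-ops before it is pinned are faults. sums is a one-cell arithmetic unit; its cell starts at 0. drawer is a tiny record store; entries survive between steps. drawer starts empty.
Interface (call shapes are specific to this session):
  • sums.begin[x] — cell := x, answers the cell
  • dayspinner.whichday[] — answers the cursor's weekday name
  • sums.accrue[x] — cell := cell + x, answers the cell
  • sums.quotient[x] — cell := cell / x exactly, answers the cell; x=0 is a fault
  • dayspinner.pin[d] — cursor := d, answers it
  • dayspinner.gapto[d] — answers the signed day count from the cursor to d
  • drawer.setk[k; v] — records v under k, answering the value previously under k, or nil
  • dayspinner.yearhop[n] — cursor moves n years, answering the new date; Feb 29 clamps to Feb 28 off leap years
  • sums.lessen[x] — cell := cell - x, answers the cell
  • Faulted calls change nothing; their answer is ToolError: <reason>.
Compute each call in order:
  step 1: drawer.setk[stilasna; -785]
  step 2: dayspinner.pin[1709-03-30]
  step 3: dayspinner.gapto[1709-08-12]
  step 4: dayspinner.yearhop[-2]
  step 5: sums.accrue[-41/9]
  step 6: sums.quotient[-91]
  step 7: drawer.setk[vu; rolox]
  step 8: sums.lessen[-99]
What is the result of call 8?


Answer: 81122/819

Derivation:
>>> drawer.setk k: stilasna v: -785
  nil
>>> dayspinner.pin d: 1709-03-30
  1709-03-30
>>> dayspinner.gapto d: 1709-08-12
  135
>>> dayspinner.yearhop n: -2
  1707-03-30
>>> sums.accrue x: -41/9
  -41/9
>>> sums.quotient x: -91
  41/819
>>> drawer.setk k: vu v: rolox
  nil
>>> sums.lessen x: -99
  81122/819


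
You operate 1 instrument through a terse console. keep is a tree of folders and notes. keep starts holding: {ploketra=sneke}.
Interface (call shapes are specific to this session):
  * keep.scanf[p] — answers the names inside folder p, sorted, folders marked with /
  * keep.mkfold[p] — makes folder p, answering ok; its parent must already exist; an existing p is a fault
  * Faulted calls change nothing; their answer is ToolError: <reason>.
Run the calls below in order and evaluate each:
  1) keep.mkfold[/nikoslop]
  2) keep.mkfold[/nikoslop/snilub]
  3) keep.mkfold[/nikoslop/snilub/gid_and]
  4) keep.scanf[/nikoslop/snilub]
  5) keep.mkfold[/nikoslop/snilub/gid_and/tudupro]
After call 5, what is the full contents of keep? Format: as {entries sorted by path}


Answer: {nikoslop/, nikoslop/snilub/, nikoslop/snilub/gid_and/, nikoslop/snilub/gid_and/tudupro/, ploketra=sneke}

Derivation:
CALL keep.mkfold[p='/nikoslop']
RET  ok
CALL keep.mkfold[p='/nikoslop/snilub']
RET  ok
CALL keep.mkfold[p='/nikoslop/snilub/gid_and']
RET  ok
CALL keep.scanf[p='/nikoslop/snilub']
RET  [gid_and/]
CALL keep.mkfold[p='/nikoslop/snilub/gid_and/tudupro']
RET  ok


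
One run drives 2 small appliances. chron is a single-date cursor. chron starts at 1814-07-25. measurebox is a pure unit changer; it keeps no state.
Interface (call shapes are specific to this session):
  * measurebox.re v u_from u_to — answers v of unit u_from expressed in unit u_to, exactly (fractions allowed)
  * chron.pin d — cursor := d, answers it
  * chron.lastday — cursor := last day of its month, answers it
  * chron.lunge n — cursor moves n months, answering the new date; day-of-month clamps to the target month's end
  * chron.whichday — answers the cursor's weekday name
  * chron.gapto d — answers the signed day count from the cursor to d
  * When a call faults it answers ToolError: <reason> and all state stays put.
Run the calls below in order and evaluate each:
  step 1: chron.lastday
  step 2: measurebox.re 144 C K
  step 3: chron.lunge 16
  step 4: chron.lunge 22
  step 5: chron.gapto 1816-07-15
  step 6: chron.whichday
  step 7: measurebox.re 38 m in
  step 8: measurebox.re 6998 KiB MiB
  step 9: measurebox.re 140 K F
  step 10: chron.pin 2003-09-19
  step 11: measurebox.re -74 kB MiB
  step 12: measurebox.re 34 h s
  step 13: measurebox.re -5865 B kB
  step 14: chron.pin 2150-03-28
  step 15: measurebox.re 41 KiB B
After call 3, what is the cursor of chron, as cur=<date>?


Answer: cur=1815-11-30

Derivation:
Step: chron.lastday[]
Result: 1814-07-31
Step: measurebox.re[144; C; K]
Result: 8343/20
Step: chron.lunge[16]
Result: 1815-11-30
Step: chron.lunge[22]
Result: 1817-09-30
Step: chron.gapto[1816-07-15]
Result: -442
Step: chron.whichday[]
Result: Tuesday
Step: measurebox.re[38; m; in]
Result: 190000/127
Step: measurebox.re[6998; KiB; MiB]
Result: 3499/512
Step: measurebox.re[140; K; F]
Result: -20767/100
Step: chron.pin[2003-09-19]
Result: 2003-09-19
Step: measurebox.re[-74; kB; MiB]
Result: -4625/65536
Step: measurebox.re[34; h; s]
Result: 122400
Step: measurebox.re[-5865; B; kB]
Result: -1173/200
Step: chron.pin[2150-03-28]
Result: 2150-03-28
Step: measurebox.re[41; KiB; B]
Result: 41984


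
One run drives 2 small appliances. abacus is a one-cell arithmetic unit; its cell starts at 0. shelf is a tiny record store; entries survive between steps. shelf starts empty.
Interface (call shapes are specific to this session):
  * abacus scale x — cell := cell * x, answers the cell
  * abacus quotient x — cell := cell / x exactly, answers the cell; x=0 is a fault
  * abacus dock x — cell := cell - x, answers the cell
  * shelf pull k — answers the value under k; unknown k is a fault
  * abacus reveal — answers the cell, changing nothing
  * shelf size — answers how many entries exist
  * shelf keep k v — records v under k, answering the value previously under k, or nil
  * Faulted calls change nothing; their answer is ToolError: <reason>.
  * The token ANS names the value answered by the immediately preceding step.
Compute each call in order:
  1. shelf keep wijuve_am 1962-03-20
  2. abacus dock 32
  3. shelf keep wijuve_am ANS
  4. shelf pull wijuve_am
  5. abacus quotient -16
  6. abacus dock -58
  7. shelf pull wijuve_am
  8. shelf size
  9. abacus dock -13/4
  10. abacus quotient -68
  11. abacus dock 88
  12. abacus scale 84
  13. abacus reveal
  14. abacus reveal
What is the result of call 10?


I invoke shelf keep with k→wijuve_am, v→1962-03-20, and observe nil.
Next I call abacus dock with x→32, yielding -32.
Next I call shelf keep with k→wijuve_am, v→ANS, giving 1962-03-20.
I use shelf pull with k→wijuve_am: -32.
I invoke abacus quotient with x→-16, yielding 2.
I invoke abacus dock with x→-58, and get 60.
I call shelf pull with k→wijuve_am, — result: -32.
I run shelf size, and get 1.
Calling abacus dock with x→-13/4, which returns 253/4.
I use abacus quotient with x→-68, which returns -253/272.
I invoke abacus dock with x→88, which returns -24189/272.
Using abacus scale with x→84, and get -507969/68.
Next I call abacus reveal, yielding -507969/68.
Invoking abacus reveal, yielding -507969/68.

Answer: -253/272


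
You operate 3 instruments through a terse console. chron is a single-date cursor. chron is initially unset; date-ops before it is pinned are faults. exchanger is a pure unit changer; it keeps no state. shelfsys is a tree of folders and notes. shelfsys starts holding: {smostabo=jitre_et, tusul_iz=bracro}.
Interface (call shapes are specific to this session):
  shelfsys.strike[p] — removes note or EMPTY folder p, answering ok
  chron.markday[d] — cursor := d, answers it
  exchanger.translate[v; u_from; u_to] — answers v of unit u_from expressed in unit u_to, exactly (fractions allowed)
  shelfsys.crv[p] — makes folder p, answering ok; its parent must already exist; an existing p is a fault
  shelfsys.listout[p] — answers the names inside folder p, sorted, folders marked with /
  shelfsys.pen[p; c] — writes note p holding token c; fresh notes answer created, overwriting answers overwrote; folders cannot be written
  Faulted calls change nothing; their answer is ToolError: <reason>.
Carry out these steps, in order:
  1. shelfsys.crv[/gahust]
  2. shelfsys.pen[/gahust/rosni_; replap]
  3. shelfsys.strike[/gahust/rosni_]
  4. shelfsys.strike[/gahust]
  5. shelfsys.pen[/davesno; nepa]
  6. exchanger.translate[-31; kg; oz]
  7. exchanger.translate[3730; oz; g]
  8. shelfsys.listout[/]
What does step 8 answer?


Answer: [davesno, smostabo, tusul_iz]

Derivation:
I call shelfsys.crv passing p: /gahust, yielding ok.
I use shelfsys.pen passing p: /gahust/rosni_, c: replap, yielding created.
I try shelfsys.strike passing p: /gahust/rosni_, yielding ok.
Now I run shelfsys.strike passing p: /gahust, → ok.
Calling shelfsys.pen passing p: /davesno, c: nepa, — result: created.
I invoke exchanger.translate passing v: -31, u_from: kg, u_to: oz, and observe -49600000000/45359237.
Next I call exchanger.translate passing v: 3730, u_from: oz, u_to: g, → 16918995401/160000.
Invoking shelfsys.listout passing p: /, — result: [davesno, smostabo, tusul_iz].


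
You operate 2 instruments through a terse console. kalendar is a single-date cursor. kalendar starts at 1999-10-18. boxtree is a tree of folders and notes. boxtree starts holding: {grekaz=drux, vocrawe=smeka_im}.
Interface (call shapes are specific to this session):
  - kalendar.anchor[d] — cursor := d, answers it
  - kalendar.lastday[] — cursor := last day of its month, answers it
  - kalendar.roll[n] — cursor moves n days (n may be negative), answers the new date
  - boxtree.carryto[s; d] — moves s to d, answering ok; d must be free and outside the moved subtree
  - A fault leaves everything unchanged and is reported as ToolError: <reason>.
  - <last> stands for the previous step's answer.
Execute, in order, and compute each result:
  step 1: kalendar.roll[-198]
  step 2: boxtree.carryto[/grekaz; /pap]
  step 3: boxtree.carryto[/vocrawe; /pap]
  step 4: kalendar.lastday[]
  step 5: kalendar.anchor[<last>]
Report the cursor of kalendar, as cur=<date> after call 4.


>> roll(n=-198)
<< 1999-04-03
>> carryto(s=/grekaz, d=/pap)
<< ok
>> carryto(s=/vocrawe, d=/pap)
<< ToolError: exists
>> lastday()
<< 1999-04-30
>> anchor(d=<last>)
<< 1999-04-30

Answer: cur=1999-04-30


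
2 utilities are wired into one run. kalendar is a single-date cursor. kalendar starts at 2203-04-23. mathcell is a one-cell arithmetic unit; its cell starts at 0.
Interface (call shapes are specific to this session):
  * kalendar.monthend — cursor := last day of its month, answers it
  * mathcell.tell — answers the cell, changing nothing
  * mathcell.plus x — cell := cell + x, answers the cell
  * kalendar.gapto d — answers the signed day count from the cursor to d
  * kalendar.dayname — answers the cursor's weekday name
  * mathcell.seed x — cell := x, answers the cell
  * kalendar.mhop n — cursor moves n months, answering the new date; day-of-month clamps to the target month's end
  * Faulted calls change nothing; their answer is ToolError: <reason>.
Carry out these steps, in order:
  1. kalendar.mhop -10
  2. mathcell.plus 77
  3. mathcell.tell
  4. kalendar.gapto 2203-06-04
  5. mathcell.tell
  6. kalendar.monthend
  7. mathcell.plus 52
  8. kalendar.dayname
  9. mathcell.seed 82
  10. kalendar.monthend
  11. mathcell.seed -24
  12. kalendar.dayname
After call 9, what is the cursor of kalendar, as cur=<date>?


% kalendar.mhop -10
[out] 2202-06-23
% mathcell.plus 77
[out] 77
% mathcell.tell
[out] 77
% kalendar.gapto 2203-06-04
[out] 346
% mathcell.tell
[out] 77
% kalendar.monthend
[out] 2202-06-30
% mathcell.plus 52
[out] 129
% kalendar.dayname
[out] Wednesday
% mathcell.seed 82
[out] 82
% kalendar.monthend
[out] 2202-06-30
% mathcell.seed -24
[out] -24
% kalendar.dayname
[out] Wednesday

Answer: cur=2202-06-30


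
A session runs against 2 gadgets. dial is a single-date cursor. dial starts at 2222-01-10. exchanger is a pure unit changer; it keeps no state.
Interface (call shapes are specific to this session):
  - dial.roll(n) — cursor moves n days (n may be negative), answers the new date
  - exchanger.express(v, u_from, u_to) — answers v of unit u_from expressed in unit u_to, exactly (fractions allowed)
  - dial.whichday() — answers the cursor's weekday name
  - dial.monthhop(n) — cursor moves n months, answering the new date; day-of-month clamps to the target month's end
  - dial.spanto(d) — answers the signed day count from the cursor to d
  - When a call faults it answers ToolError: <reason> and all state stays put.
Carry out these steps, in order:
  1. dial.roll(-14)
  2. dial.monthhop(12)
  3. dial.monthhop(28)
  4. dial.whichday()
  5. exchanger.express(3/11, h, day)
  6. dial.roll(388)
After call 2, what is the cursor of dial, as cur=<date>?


$ dial.roll n→-14
= 2221-12-27
$ dial.monthhop n→12
= 2222-12-27
$ dial.monthhop n→28
= 2225-04-27
$ dial.whichday
= Wednesday
$ exchanger.express v→3/11 u_from→h u_to→day
= 1/88
$ dial.roll n→388
= 2226-05-20

Answer: cur=2222-12-27


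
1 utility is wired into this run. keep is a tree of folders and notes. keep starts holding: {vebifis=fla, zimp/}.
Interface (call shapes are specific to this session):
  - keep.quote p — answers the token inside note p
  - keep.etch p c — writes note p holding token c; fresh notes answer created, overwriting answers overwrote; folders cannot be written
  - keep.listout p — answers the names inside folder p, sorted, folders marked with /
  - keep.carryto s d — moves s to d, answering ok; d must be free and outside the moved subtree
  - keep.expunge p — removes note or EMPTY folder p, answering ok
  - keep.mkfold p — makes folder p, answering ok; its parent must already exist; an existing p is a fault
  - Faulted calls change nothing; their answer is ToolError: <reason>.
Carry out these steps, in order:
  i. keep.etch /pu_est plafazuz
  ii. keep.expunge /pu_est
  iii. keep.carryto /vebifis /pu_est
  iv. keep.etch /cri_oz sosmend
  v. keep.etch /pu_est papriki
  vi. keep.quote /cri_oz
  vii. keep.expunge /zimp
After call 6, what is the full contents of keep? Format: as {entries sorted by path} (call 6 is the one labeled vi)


Answer: {cri_oz=sosmend, pu_est=papriki, zimp/}

Derivation:
-> keep.etch(p='/pu_est', c='plafazuz')
<- created
-> keep.expunge(p='/pu_est')
<- ok
-> keep.carryto(s='/vebifis', d='/pu_est')
<- ok
-> keep.etch(p='/cri_oz', c='sosmend')
<- created
-> keep.etch(p='/pu_est', c='papriki')
<- overwrote
-> keep.quote(p='/cri_oz')
<- sosmend
-> keep.expunge(p='/zimp')
<- ok


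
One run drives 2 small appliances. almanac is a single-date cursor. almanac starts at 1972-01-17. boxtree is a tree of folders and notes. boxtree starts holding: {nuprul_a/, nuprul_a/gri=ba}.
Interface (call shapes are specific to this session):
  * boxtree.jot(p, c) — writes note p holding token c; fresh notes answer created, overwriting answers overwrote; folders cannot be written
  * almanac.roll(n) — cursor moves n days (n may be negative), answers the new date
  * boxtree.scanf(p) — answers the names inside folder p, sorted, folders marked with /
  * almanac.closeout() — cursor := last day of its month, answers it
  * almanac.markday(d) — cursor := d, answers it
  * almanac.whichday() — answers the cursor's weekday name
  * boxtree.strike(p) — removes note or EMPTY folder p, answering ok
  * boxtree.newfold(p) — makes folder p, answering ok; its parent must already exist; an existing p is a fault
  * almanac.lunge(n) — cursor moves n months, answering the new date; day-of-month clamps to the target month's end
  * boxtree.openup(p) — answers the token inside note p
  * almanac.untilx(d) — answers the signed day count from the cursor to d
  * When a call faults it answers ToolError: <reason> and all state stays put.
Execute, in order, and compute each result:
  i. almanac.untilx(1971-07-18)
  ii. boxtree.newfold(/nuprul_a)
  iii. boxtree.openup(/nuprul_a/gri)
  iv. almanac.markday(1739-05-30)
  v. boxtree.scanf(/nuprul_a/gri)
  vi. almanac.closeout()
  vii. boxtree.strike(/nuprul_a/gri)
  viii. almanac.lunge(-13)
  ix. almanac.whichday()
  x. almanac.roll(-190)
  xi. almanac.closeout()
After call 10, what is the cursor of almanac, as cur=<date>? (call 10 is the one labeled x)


$ untilx d=1971-07-18
[out] -183
$ newfold p=/nuprul_a
[out] ToolError: exists
$ openup p=/nuprul_a/gri
[out] ba
$ markday d=1739-05-30
[out] 1739-05-30
$ scanf p=/nuprul_a/gri
[out] ToolError: not a directory
$ closeout
[out] 1739-05-31
$ strike p=/nuprul_a/gri
[out] ok
$ lunge n=-13
[out] 1738-04-30
$ whichday
[out] Wednesday
$ roll n=-190
[out] 1737-10-22
$ closeout
[out] 1737-10-31

Answer: cur=1737-10-22


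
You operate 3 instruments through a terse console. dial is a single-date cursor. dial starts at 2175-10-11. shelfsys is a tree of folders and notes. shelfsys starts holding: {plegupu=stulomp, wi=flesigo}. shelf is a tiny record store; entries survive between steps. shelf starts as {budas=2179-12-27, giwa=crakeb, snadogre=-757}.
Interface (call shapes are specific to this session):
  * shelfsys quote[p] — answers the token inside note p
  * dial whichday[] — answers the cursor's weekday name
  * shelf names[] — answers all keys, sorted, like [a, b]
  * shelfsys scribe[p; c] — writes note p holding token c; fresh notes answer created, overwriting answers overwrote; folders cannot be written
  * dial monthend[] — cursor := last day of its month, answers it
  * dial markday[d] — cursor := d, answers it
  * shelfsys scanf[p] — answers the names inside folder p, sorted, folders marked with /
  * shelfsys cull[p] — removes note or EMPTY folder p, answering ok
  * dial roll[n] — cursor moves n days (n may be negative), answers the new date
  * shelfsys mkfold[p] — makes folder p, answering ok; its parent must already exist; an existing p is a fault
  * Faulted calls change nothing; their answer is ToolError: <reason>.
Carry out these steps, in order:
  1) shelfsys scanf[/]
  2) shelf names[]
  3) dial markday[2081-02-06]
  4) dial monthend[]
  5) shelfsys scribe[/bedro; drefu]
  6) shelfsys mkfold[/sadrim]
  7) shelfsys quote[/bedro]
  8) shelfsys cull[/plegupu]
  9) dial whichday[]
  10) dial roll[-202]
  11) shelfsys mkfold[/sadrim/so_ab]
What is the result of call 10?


Answer: 2080-08-10

Derivation:
>> shelfsys scanf(/)
<< [plegupu, wi]
>> shelf names()
<< [budas, giwa, snadogre]
>> dial markday(2081-02-06)
<< 2081-02-06
>> dial monthend()
<< 2081-02-28
>> shelfsys scribe(/bedro, drefu)
<< created
>> shelfsys mkfold(/sadrim)
<< ok
>> shelfsys quote(/bedro)
<< drefu
>> shelfsys cull(/plegupu)
<< ok
>> dial whichday()
<< Friday
>> dial roll(-202)
<< 2080-08-10
>> shelfsys mkfold(/sadrim/so_ab)
<< ok


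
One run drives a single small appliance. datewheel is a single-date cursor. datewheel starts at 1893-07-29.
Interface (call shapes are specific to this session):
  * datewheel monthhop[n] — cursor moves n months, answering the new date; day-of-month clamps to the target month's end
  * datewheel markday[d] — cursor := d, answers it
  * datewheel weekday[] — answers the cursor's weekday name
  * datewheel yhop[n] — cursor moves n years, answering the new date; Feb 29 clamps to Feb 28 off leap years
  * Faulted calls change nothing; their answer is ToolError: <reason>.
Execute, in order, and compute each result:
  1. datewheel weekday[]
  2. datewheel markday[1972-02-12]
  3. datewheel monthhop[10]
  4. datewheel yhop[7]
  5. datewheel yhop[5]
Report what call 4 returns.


>> datewheel weekday()
<< Saturday
>> datewheel markday(1972-02-12)
<< 1972-02-12
>> datewheel monthhop(10)
<< 1972-12-12
>> datewheel yhop(7)
<< 1979-12-12
>> datewheel yhop(5)
<< 1984-12-12

Answer: 1979-12-12


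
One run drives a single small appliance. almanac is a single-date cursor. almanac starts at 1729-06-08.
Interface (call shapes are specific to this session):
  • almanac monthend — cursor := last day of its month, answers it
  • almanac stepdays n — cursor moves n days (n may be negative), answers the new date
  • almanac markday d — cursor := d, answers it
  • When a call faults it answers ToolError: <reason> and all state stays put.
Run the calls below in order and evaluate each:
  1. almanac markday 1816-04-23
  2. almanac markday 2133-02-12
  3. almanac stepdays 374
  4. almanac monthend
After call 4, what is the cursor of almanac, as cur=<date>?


Answer: cur=2134-02-28

Derivation:
% almanac markday(d='1816-04-23') ~> 1816-04-23
% almanac markday(d='2133-02-12') ~> 2133-02-12
% almanac stepdays(n='374') ~> 2134-02-21
% almanac monthend() ~> 2134-02-28


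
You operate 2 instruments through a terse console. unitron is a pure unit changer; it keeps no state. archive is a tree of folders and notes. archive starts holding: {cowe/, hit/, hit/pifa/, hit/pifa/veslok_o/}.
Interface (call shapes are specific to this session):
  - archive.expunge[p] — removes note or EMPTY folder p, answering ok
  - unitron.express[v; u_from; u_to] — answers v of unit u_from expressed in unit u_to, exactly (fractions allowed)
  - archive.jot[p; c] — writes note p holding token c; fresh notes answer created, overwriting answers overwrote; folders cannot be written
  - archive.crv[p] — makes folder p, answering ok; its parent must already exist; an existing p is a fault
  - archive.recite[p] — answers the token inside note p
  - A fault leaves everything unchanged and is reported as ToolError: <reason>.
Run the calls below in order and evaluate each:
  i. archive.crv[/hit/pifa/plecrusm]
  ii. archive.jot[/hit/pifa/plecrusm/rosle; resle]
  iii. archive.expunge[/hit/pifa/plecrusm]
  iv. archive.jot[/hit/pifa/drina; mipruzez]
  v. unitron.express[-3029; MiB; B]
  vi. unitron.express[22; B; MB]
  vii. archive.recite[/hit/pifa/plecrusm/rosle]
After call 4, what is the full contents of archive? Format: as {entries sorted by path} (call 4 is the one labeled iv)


Answer: {cowe/, hit/, hit/pifa/, hit/pifa/drina=mipruzez, hit/pifa/plecrusm/, hit/pifa/plecrusm/rosle=resle, hit/pifa/veslok_o/}

Derivation:
-> archive.crv(p=/hit/pifa/plecrusm)
<- ok
-> archive.jot(p=/hit/pifa/plecrusm/rosle, c=resle)
<- created
-> archive.expunge(p=/hit/pifa/plecrusm)
<- ToolError: not empty
-> archive.jot(p=/hit/pifa/drina, c=mipruzez)
<- created
-> unitron.express(v=-3029, u_from=MiB, u_to=B)
<- -3176136704
-> unitron.express(v=22, u_from=B, u_to=MB)
<- 11/500000
-> archive.recite(p=/hit/pifa/plecrusm/rosle)
<- resle


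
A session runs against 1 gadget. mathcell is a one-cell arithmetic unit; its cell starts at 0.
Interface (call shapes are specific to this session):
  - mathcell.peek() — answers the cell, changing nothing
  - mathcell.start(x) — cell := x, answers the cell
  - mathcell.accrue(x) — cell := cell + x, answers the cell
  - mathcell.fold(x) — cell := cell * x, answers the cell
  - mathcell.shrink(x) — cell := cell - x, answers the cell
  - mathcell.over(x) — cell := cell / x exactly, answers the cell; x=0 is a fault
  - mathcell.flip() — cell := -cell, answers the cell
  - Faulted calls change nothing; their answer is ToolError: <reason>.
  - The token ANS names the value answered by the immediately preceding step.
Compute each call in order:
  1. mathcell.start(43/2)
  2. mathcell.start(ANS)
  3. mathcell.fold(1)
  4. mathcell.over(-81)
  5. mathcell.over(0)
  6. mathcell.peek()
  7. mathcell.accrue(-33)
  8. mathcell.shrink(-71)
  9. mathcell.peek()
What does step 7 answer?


Answer: -5389/162

Derivation:
==> mathcell.start(x=43/2)
<== 43/2
==> mathcell.start(x=ANS)
<== 43/2
==> mathcell.fold(x=1)
<== 43/2
==> mathcell.over(x=-81)
<== -43/162
==> mathcell.over(x=0)
<== ToolError: division by zero
==> mathcell.peek()
<== -43/162
==> mathcell.accrue(x=-33)
<== -5389/162
==> mathcell.shrink(x=-71)
<== 6113/162
==> mathcell.peek()
<== 6113/162


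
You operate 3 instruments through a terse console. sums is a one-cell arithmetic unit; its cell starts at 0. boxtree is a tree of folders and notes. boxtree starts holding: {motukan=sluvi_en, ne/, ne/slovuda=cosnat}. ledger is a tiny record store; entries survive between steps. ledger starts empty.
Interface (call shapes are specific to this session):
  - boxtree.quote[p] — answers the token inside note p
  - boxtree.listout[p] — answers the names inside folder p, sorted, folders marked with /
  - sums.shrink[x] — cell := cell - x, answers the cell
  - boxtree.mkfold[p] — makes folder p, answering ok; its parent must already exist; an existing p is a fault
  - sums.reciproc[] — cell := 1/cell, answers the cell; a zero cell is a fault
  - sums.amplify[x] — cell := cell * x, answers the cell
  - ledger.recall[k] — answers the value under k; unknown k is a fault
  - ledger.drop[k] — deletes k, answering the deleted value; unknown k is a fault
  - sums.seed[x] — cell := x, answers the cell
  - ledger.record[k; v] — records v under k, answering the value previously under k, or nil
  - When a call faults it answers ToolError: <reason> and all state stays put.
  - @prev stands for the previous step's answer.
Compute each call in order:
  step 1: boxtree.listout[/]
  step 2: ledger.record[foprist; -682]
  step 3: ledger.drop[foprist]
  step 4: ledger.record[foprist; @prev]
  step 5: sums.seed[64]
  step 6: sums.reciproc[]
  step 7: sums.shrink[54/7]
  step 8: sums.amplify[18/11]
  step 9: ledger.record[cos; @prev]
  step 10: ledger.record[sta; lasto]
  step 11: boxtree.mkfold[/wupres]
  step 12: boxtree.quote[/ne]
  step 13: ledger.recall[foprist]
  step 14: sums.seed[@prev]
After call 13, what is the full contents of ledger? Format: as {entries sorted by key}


Answer: {cos=-31041/2464, foprist=-682, sta=lasto}

Derivation:
[in] listout /
[out] [motukan, ne/]
[in] record foprist -682
[out] nil
[in] drop foprist
[out] -682
[in] record foprist @prev
[out] nil
[in] seed 64
[out] 64
[in] reciproc
[out] 1/64
[in] shrink 54/7
[out] -3449/448
[in] amplify 18/11
[out] -31041/2464
[in] record cos @prev
[out] nil
[in] record sta lasto
[out] nil
[in] mkfold /wupres
[out] ok
[in] quote /ne
[out] ToolError: is a directory
[in] recall foprist
[out] -682
[in] seed @prev
[out] -682


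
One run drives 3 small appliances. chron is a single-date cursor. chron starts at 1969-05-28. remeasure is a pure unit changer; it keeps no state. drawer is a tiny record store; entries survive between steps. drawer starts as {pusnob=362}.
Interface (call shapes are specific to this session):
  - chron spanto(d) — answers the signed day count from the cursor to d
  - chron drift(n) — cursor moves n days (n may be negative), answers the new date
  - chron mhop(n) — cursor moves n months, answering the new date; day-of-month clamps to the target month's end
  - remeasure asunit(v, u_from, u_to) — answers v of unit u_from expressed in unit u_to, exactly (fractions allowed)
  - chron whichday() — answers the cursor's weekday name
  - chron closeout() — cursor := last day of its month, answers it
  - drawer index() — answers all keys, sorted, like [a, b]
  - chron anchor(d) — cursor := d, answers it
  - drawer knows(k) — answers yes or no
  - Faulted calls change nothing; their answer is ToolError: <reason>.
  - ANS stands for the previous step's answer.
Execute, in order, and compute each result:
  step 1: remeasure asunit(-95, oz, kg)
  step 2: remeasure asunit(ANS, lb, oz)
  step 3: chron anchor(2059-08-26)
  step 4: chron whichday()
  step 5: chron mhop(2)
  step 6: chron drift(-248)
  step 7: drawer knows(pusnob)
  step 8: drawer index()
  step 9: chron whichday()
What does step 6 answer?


Step: remeasure asunit[v: -95; u_from: oz; u_to: kg]
Result: -861825503/320000000
Step: remeasure asunit[v: ANS; u_from: lb; u_to: oz]
Result: -861825503/20000000
Step: chron anchor[d: 2059-08-26]
Result: 2059-08-26
Step: chron whichday[]
Result: Tuesday
Step: chron mhop[n: 2]
Result: 2059-10-26
Step: chron drift[n: -248]
Result: 2059-02-20
Step: drawer knows[k: pusnob]
Result: yes
Step: drawer index[]
Result: [pusnob]
Step: chron whichday[]
Result: Thursday

Answer: 2059-02-20


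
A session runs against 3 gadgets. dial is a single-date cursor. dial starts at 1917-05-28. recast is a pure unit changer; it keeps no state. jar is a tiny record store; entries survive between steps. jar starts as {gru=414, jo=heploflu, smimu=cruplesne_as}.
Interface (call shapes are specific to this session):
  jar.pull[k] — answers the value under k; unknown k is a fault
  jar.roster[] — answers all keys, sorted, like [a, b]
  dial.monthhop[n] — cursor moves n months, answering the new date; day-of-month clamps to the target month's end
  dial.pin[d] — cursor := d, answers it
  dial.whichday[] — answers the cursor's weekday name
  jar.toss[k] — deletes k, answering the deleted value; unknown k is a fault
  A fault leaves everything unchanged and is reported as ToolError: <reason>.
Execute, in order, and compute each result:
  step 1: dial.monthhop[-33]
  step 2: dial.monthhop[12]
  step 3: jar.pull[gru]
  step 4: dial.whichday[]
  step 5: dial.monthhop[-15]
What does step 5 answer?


Answer: 1914-05-28

Derivation:
! 1. dial.monthhop(n→-33) : 1914-08-28
! 2. dial.monthhop(n→12) : 1915-08-28
! 3. jar.pull(k→gru) : 414
! 4. dial.whichday() : Saturday
! 5. dial.monthhop(n→-15) : 1914-05-28


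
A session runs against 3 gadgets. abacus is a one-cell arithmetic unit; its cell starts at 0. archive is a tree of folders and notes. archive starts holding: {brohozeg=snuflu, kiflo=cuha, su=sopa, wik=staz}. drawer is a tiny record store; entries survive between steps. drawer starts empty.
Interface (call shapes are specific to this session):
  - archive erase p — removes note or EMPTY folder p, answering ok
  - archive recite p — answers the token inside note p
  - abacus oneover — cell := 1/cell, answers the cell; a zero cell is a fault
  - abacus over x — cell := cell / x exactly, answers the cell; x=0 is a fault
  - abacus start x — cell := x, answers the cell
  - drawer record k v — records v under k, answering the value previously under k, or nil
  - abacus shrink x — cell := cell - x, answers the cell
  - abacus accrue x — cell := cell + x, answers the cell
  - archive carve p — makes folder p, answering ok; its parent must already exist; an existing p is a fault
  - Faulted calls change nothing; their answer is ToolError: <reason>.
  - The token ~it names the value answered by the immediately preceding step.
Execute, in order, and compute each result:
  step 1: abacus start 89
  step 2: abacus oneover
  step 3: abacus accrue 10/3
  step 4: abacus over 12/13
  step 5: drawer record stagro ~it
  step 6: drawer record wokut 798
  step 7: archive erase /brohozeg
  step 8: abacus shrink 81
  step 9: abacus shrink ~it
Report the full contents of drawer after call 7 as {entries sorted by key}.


Answer: {stagro=11609/3204, wokut=798}

Derivation:
Step: abacus start[x→89]
Result: 89
Step: abacus oneover[]
Result: 1/89
Step: abacus accrue[x→10/3]
Result: 893/267
Step: abacus over[x→12/13]
Result: 11609/3204
Step: drawer record[k→stagro; v→~it]
Result: nil
Step: drawer record[k→wokut; v→798]
Result: nil
Step: archive erase[p→/brohozeg]
Result: ok
Step: abacus shrink[x→81]
Result: -247915/3204
Step: abacus shrink[x→~it]
Result: 0


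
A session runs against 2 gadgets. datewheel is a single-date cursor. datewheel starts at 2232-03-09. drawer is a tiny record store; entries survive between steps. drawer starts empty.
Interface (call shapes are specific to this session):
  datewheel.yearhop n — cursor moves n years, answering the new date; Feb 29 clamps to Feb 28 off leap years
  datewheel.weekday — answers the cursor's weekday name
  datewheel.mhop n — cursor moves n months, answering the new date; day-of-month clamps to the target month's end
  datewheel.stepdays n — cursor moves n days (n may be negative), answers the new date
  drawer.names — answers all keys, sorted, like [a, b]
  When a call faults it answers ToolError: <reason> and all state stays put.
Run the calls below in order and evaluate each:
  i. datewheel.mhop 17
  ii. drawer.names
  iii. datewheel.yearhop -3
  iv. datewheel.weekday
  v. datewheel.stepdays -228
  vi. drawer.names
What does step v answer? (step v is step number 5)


I run mhop using n='17', and get 2233-08-09.
Calling names(), and observe [].
Then yearhop using n='-3': 2230-08-09.
Then weekday, giving Monday.
Now I run stepdays using n='-228', → 2229-12-24.
I run names(), which returns [].

Answer: 2229-12-24


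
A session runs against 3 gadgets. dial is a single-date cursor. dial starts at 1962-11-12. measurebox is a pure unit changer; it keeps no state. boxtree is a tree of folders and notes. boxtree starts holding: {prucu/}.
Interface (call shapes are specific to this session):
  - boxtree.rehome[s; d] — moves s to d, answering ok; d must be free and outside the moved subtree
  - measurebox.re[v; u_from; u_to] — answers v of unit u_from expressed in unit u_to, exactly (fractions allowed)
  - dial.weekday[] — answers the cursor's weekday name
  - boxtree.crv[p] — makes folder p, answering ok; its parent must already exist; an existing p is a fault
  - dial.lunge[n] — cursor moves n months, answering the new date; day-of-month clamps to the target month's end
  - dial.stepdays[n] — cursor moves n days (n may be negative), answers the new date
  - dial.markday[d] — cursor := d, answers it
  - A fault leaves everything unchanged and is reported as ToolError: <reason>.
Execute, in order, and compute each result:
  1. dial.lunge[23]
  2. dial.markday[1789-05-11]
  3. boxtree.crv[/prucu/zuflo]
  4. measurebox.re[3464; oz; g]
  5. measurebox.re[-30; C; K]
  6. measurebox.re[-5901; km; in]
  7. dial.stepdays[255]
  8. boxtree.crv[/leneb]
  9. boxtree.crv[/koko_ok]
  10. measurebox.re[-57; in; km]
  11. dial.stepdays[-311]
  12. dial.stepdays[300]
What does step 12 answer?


Answer: 1790-01-10

Derivation:
==> dial.lunge(n→23)
<== 1964-10-12
==> dial.markday(d→1789-05-11)
<== 1789-05-11
==> boxtree.crv(p→/prucu/zuflo)
<== ok
==> measurebox.re(v→3464, u_from→oz, u_to→g)
<== 19640549621/200000
==> measurebox.re(v→-30, u_from→C, u_to→K)
<== 4863/20
==> measurebox.re(v→-5901, u_from→km, u_to→in)
<== -29505000000/127
==> dial.stepdays(n→255)
<== 1790-01-21
==> boxtree.crv(p→/leneb)
<== ok
==> boxtree.crv(p→/koko_ok)
<== ok
==> measurebox.re(v→-57, u_from→in, u_to→km)
<== -7239/5000000
==> dial.stepdays(n→-311)
<== 1789-03-16
==> dial.stepdays(n→300)
<== 1790-01-10


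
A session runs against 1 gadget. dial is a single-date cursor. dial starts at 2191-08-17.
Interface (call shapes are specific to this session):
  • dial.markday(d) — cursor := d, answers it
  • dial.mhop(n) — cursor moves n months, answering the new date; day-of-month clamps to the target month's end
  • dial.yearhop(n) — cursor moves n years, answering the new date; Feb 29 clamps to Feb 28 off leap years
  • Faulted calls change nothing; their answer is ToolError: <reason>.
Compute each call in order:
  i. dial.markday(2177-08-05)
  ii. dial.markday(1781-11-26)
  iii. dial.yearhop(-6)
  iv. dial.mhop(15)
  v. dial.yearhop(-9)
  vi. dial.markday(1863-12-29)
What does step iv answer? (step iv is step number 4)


Answer: 1777-02-26

Derivation:
I use dial.markday with d: 2177-08-05: 2177-08-05.
I call dial.markday with d: 1781-11-26, and see 1781-11-26.
Now I run dial.yearhop with n: -6, and get 1775-11-26.
Next I call dial.mhop with n: 15, yielding 1777-02-26.
I try dial.yearhop with n: -9, — result: 1768-02-26.
Invoking dial.markday with d: 1863-12-29, and observe 1863-12-29.


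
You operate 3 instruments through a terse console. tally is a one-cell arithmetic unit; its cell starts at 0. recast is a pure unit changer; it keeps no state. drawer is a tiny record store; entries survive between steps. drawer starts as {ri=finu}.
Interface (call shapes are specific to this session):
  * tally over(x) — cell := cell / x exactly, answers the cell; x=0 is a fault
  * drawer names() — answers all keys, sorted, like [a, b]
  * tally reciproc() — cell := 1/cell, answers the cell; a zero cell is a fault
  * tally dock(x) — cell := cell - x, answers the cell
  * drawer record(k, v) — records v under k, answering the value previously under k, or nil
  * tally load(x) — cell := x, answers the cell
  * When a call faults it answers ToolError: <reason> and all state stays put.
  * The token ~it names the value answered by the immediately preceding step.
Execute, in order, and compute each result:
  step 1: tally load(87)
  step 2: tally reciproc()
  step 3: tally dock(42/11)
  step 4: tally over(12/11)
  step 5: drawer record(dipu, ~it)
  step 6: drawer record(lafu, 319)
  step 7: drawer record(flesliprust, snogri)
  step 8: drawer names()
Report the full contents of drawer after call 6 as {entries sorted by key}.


Do: tally load[x='87']
See: 87
Do: tally reciproc[]
See: 1/87
Do: tally dock[x='42/11']
See: -3643/957
Do: tally over[x='12/11']
See: -3643/1044
Do: drawer record[k='dipu'; v='~it']
See: nil
Do: drawer record[k='lafu'; v='319']
See: nil
Do: drawer record[k='flesliprust'; v='snogri']
See: nil
Do: drawer names[]
See: [dipu, flesliprust, lafu, ri]

Answer: {dipu=-3643/1044, lafu=319, ri=finu}


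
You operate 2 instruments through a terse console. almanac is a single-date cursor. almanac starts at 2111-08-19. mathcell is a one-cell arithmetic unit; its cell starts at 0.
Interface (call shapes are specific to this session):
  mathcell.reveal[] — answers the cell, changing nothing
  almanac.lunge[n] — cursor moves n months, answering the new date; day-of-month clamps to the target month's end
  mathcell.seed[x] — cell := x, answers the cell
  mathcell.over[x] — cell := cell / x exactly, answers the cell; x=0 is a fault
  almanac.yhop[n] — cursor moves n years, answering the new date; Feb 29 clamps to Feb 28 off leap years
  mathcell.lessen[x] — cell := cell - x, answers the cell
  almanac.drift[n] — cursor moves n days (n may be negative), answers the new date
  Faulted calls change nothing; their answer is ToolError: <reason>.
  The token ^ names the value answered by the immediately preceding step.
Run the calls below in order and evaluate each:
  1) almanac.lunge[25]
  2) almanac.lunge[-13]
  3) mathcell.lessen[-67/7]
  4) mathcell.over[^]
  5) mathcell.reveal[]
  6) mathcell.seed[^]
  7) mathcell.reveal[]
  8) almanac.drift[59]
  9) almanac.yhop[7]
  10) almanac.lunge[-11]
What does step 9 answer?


Answer: 2119-10-17

Derivation:
-> almanac.lunge(n=25)
<- 2113-09-19
-> almanac.lunge(n=-13)
<- 2112-08-19
-> mathcell.lessen(x=-67/7)
<- 67/7
-> mathcell.over(x=^)
<- 1
-> mathcell.reveal()
<- 1
-> mathcell.seed(x=^)
<- 1
-> mathcell.reveal()
<- 1
-> almanac.drift(n=59)
<- 2112-10-17
-> almanac.yhop(n=7)
<- 2119-10-17
-> almanac.lunge(n=-11)
<- 2118-11-17


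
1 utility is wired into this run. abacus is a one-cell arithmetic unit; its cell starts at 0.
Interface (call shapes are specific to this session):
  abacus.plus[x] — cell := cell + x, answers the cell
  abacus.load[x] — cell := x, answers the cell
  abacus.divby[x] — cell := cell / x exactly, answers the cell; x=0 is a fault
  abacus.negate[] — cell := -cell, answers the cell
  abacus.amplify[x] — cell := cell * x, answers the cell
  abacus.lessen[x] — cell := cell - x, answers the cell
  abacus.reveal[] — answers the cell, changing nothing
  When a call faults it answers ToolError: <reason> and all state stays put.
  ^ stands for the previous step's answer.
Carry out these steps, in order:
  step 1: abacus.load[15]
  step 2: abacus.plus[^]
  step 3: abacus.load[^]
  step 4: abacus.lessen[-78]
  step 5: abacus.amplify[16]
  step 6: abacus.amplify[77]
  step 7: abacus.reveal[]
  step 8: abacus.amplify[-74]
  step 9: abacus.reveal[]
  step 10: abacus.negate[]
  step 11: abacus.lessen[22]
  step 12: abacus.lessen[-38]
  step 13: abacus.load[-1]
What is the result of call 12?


>>> abacus.load x='15'
  15
>>> abacus.plus x='^'
  30
>>> abacus.load x='^'
  30
>>> abacus.lessen x='-78'
  108
>>> abacus.amplify x='16'
  1728
>>> abacus.amplify x='77'
  133056
>>> abacus.reveal
  133056
>>> abacus.amplify x='-74'
  -9846144
>>> abacus.reveal
  -9846144
>>> abacus.negate
  9846144
>>> abacus.lessen x='22'
  9846122
>>> abacus.lessen x='-38'
  9846160
>>> abacus.load x='-1'
  -1

Answer: 9846160


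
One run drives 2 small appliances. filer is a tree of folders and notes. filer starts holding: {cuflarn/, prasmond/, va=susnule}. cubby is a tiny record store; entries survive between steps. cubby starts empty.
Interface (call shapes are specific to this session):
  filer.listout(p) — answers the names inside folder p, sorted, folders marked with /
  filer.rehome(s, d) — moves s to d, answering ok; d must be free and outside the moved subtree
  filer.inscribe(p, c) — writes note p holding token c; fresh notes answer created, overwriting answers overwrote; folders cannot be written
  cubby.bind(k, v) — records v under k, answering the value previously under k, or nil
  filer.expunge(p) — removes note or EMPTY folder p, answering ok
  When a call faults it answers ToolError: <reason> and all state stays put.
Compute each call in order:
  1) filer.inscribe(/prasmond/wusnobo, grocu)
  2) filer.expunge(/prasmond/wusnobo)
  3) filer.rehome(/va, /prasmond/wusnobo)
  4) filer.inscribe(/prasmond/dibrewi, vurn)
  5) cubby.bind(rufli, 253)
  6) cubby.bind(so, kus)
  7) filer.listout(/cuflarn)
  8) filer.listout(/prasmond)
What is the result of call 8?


Answer: [dibrewi, wusnobo]

Derivation:
Invoking filer.inscribe using p=/prasmond/wusnobo, c=grocu, yielding created.
Now I run filer.expunge using p=/prasmond/wusnobo, — result: ok.
I invoke filer.rehome using s=/va, d=/prasmond/wusnobo, which returns ok.
Using filer.inscribe using p=/prasmond/dibrewi, c=vurn, → created.
I call cubby.bind using k=rufli, v=253, yielding nil.
I call cubby.bind using k=so, v=kus, yielding nil.
Now I run filer.listout using p=/cuflarn, yielding [].
I call filer.listout using p=/prasmond, — result: [dibrewi, wusnobo].
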